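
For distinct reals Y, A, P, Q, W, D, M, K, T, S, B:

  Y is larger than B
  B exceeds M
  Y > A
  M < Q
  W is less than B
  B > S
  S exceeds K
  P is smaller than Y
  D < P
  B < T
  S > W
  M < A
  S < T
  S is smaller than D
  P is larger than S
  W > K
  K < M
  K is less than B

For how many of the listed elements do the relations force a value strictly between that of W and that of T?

The relations place W below T. An element lies strictly between them when it is forced above W and also forced below T.
Above W: {S, D, P, B, Y}. Below T: {K, M, S, B}.
Intersection: {S, B} — 2.

2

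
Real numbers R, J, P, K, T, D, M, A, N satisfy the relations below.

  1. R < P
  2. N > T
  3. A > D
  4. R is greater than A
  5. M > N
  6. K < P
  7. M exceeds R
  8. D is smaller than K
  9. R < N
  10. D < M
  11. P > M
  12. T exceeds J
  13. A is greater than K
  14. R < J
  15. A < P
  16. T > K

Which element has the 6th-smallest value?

The consecutive relations fix a unique order: D < K < A < R < J < T < N < M < P.
Counting 6 from the smallest end gives T.

T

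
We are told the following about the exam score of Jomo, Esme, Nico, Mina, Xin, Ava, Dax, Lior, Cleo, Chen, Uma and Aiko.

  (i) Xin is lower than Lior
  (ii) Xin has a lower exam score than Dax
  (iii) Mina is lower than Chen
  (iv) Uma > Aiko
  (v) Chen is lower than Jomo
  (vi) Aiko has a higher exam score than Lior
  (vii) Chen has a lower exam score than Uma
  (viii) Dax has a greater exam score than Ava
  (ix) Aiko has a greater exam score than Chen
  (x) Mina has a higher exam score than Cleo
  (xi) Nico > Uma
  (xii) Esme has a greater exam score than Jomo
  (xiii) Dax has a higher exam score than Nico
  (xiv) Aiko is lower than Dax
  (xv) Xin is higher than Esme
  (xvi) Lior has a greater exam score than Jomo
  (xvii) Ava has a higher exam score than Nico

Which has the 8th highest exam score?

Esme

Chaining the given pairs: Cleo < Mina < Chen < Jomo < Esme < Xin < Lior < Aiko < Uma < Nico < Ava < Dax.
Counting 8 from the largest end gives Esme.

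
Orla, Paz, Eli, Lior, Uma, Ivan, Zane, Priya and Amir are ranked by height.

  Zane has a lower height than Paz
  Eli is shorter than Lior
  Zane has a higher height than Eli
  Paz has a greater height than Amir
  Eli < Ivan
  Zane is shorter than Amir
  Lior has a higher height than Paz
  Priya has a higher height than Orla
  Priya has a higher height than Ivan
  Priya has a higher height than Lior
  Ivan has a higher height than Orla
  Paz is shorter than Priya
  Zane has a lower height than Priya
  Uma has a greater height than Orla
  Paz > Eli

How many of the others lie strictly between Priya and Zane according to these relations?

Chaining upward from Zane reaches: Amir, Paz, Lior.
Chaining downward from Priya reaches: Eli, Orla, Amir, Paz, Lior, Ivan.
Strictly between Zane and Priya are those in both lists: Amir, Paz, Lior — 3 elements.

3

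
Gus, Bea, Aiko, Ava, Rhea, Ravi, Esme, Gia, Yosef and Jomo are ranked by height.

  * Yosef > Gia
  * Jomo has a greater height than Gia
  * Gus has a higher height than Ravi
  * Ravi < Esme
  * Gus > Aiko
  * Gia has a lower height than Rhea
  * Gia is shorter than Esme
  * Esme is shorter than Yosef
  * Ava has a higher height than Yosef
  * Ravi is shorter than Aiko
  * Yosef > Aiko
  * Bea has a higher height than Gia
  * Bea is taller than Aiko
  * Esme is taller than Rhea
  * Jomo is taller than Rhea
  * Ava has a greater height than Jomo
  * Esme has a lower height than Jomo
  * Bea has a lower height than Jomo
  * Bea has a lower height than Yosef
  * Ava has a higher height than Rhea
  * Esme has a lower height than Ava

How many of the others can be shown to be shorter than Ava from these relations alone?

Directly below Ava: Rhea, Esme, Yosef, Jomo.
One step further: Gia, Ravi, Aiko, Bea (8 so far).
No other element is forced below Ava by the given relations, so the count is 8.

8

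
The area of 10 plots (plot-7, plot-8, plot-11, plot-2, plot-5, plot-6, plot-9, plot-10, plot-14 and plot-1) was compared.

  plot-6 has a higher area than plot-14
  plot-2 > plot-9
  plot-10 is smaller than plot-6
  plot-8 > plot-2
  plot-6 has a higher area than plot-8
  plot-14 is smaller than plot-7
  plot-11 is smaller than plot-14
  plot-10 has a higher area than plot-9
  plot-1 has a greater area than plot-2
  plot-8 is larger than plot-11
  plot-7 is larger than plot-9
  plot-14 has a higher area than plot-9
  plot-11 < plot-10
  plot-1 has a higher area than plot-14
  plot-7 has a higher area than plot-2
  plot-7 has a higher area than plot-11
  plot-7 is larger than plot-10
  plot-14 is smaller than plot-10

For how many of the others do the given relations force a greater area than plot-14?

Directly above plot-14: plot-10, plot-7, plot-1, plot-6.
No other element is forced above plot-14 by the given relations, so the count is 4.

4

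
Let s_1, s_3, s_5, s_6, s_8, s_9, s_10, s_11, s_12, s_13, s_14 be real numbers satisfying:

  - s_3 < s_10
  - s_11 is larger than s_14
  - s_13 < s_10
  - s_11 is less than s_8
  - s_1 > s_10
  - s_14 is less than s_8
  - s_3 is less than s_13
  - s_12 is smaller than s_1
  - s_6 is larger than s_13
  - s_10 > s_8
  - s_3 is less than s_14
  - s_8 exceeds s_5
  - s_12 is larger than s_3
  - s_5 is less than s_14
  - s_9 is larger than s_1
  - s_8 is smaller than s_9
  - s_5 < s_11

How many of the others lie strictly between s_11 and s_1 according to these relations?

Chaining upward from s_11 reaches: s_8, s_10, s_9.
Chaining downward from s_1 reaches: s_5, s_3, s_14, s_13, s_8, s_12, s_10.
Strictly between s_11 and s_1 are those in both lists: s_8, s_10 — 2 elements.

2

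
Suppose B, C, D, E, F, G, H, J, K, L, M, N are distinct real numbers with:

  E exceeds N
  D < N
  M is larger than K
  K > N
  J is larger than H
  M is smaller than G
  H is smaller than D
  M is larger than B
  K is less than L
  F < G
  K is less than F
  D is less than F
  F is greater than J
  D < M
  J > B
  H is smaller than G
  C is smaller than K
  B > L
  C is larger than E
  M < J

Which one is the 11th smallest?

The consecutive relations fix a unique order: H < D < N < E < C < K < L < B < M < J < F < G.
The 11th smallest is F.

F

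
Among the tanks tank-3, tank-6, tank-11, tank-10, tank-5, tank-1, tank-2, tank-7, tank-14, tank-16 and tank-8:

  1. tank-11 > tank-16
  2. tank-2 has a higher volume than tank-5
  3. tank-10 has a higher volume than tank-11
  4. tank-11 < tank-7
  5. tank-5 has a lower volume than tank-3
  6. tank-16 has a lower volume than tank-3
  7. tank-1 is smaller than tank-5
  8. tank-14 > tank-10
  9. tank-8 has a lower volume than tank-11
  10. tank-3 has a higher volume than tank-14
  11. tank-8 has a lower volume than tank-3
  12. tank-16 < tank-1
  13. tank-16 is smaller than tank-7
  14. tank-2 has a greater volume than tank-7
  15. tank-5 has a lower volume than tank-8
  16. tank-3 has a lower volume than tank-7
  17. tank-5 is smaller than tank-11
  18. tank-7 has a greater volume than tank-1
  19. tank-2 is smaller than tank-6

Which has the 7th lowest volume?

tank-14

Chaining the given pairs: tank-16 < tank-1 < tank-5 < tank-8 < tank-11 < tank-10 < tank-14 < tank-3 < tank-7 < tank-2 < tank-6.
Counting 7 from the smallest end gives tank-14.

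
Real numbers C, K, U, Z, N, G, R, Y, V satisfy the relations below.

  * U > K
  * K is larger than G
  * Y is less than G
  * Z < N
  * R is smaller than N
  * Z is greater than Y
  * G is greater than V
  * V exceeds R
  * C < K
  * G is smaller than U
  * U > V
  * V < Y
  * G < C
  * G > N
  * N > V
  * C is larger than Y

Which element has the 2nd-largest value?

K

The consecutive relations fix a unique order: R < V < Y < Z < N < G < C < K < U.
Counting 2 from the largest end gives K.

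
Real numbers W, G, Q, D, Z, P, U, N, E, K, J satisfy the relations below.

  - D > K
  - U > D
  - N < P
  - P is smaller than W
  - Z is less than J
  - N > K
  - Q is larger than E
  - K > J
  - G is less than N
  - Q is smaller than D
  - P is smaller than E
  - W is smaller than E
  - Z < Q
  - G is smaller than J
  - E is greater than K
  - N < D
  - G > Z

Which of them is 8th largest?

Chaining the given pairs: Z < G < J < K < N < P < W < E < Q < D < U.
The 8th largest is K.

K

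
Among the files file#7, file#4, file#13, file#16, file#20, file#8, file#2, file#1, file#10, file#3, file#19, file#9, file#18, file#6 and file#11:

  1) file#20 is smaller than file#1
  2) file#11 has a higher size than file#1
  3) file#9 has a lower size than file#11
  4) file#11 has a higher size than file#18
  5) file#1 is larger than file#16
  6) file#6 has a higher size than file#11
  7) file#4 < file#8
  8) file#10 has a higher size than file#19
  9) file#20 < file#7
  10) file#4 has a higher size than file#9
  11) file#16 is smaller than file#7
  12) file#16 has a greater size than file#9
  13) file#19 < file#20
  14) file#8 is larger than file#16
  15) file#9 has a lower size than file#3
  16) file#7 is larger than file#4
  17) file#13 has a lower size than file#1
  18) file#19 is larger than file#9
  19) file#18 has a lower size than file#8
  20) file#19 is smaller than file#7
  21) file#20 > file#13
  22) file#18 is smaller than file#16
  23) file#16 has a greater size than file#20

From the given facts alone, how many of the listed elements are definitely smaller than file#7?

Directly below file#7: file#4, file#19, file#20, file#16.
One step further: file#13, file#9, file#18 (7 so far).
Nothing else is reachable below file#7; 7 in all.

7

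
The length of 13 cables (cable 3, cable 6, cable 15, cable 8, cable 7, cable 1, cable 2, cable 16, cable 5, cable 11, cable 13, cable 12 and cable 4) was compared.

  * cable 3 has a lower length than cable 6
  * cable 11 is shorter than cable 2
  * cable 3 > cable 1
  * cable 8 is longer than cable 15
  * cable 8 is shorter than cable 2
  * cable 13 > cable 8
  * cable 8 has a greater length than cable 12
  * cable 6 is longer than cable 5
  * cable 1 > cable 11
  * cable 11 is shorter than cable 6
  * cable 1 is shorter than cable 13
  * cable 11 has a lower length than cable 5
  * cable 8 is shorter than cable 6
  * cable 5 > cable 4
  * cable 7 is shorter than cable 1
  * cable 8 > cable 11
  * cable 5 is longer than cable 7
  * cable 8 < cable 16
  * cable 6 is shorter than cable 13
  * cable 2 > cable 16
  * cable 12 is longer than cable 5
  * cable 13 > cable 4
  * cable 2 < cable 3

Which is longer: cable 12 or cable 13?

Link the given pairs in sequence: cable 12 < cable 8; cable 8 < cable 16; cable 16 < cable 2; cable 2 < cable 3; cable 3 < cable 6; cable 6 < cable 13.
Together: cable 12 < cable 8 < cable 16 < cable 2 < cable 3 < cable 6 < cable 13.
So cable 12 < cable 13; cable 13 is the longer of the two.

cable 13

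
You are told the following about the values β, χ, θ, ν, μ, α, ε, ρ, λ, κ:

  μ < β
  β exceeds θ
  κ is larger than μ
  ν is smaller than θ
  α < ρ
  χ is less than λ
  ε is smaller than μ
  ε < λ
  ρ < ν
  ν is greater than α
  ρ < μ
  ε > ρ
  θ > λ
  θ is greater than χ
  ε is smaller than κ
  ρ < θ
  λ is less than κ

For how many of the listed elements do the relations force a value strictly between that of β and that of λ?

The relations place λ below β. An element lies strictly between them when it is forced above λ and also forced below β.
Above λ: {θ, κ}. Below β: {α, ρ, ε, χ, μ, ν, θ}.
Intersection: {θ} — 1.

1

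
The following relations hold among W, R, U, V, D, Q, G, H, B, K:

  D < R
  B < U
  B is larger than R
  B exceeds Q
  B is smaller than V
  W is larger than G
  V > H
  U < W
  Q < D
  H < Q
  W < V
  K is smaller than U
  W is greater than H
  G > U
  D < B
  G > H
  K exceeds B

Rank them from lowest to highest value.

The consecutive links are each given: H < Q; Q < D; D < R; R < B; B < K; K < U; U < G; G < W; W < V.

H < Q < D < R < B < K < U < G < W < V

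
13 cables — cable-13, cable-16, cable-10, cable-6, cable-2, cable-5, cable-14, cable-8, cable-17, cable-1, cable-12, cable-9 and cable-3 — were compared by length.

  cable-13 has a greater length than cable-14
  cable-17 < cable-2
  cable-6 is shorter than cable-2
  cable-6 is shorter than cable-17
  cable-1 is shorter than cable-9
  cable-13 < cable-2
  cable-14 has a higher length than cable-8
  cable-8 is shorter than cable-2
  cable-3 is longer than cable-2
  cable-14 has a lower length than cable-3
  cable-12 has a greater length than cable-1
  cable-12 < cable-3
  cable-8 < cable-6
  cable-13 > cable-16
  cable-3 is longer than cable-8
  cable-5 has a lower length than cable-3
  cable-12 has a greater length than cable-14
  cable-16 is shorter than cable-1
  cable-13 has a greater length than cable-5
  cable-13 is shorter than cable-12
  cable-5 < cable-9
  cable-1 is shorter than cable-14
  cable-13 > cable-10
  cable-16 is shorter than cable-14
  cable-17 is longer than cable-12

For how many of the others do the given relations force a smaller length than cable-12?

The elements the relations force below cable-12 are cable-16, cable-5, cable-10, cable-1, cable-8, cable-14, cable-13 — no chain reaches any other.
That is 7.

7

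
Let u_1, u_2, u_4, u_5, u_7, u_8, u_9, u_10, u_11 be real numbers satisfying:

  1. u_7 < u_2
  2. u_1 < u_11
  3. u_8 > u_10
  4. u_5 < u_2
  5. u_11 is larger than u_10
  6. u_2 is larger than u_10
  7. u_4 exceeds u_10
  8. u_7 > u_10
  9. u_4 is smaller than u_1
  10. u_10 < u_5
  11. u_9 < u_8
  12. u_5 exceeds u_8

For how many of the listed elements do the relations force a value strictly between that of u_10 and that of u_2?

Chaining upward from u_10 reaches: u_7, u_4, u_8, u_1, u_5, u_11.
Chaining downward from u_2 reaches: u_7, u_9, u_8, u_5.
Strictly between u_10 and u_2 are those in both lists: u_7, u_8, u_5 — 3 elements.

3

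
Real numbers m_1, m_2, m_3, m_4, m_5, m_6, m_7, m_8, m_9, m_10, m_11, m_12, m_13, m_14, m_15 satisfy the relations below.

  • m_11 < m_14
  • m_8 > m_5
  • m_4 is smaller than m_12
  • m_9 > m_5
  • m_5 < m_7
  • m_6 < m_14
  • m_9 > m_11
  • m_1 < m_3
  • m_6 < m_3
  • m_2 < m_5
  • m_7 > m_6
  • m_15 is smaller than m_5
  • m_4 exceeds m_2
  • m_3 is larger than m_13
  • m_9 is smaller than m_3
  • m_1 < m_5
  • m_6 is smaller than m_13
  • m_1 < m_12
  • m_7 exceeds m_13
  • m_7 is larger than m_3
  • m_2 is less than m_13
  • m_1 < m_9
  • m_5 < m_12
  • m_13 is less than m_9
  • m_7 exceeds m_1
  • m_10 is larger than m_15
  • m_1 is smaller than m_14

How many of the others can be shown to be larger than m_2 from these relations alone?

8

The elements the relations force above m_2 are m_13, m_4, m_5, m_9, m_8, m_3, m_7, m_12 — no chain reaches any other.
That is 8.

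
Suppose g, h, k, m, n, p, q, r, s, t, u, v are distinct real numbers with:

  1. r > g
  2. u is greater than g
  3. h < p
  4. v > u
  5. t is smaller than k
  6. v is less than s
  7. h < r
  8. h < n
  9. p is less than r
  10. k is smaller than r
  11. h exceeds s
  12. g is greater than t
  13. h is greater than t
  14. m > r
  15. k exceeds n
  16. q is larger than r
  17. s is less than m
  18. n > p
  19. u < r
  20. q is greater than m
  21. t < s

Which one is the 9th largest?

Chaining the given pairs: t < g < u < v < s < h < p < n < k < r < m < q.
Counting 9 from the largest end gives v.

v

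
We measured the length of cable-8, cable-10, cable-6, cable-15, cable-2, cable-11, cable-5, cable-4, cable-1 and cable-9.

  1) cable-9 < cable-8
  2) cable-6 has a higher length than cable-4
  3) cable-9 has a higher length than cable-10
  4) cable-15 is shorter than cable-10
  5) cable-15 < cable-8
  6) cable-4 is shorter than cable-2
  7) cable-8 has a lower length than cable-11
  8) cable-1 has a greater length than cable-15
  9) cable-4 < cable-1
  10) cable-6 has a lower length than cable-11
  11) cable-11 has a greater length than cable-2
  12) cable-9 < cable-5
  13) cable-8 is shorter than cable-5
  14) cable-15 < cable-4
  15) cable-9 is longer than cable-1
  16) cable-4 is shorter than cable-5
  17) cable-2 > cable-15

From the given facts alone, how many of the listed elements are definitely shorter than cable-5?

6

The elements the relations force below cable-5 are cable-15, cable-4, cable-10, cable-1, cable-9, cable-8 — no chain reaches any other.
That is 6.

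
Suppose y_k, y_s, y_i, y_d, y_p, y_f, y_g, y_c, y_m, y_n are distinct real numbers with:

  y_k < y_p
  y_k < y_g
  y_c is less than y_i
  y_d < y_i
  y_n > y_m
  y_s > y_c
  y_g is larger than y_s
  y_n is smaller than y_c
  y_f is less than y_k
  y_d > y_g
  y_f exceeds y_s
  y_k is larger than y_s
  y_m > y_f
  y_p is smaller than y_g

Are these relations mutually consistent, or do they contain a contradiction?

We have y_f < y_m stated directly, yet also y_m < y_n < y_c < y_s < y_f by chaining the others — so y_m < y_f. Contradiction.

inconsistent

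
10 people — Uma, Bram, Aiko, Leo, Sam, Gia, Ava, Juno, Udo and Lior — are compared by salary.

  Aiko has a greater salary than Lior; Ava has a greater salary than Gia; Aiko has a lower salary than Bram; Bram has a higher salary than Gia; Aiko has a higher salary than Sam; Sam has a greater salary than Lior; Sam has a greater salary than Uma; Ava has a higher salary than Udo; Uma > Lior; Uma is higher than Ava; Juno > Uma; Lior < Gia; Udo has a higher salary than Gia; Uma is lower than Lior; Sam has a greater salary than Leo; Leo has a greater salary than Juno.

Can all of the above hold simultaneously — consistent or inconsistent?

inconsistent

We have Uma < Lior stated directly, yet also Lior < Gia < Udo < Ava < Uma by chaining the others — so Lior < Uma. Contradiction.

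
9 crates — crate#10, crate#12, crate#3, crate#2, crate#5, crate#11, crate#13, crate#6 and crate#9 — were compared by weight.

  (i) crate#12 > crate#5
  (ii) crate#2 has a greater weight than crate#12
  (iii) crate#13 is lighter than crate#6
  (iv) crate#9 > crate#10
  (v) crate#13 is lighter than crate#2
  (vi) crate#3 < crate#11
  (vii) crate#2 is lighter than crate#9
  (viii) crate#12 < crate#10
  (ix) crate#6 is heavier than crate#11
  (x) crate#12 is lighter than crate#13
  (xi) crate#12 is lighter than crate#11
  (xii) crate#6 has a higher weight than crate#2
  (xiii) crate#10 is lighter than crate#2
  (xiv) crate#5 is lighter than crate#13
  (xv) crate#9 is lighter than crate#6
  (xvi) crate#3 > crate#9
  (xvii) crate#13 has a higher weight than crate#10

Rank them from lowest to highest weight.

crate#5 < crate#12 < crate#10 < crate#13 < crate#2 < crate#9 < crate#3 < crate#11 < crate#6

Each adjacent pair is fixed by a given relation: crate#5 < crate#12; crate#12 < crate#10; crate#10 < crate#13; crate#13 < crate#2; crate#2 < crate#9; crate#9 < crate#3; crate#3 < crate#11; crate#11 < crate#6. Chaining them end to end gives the full order.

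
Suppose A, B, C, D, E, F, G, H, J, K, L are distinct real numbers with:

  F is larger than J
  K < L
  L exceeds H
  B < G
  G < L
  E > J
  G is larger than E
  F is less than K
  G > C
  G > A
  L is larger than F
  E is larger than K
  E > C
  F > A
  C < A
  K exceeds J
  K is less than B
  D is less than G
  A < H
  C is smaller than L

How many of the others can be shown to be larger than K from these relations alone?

The elements the relations force above K are E, B, G, L — no chain reaches any other.
That is 4.

4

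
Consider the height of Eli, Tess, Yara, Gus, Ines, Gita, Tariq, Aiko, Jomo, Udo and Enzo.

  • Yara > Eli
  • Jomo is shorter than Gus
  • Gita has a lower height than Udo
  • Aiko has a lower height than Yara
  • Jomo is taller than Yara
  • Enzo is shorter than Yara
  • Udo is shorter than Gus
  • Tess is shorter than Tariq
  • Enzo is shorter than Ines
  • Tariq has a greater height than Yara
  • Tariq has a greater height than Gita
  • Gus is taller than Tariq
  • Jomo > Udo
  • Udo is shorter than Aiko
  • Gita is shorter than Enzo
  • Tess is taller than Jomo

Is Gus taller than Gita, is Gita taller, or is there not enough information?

Gus

Gita < Enzo < Yara < Jomo < Tess < Tariq < Gus, by transitivity through Enzo, Yara, Jomo, Tess, Tariq.
So Gus is taller.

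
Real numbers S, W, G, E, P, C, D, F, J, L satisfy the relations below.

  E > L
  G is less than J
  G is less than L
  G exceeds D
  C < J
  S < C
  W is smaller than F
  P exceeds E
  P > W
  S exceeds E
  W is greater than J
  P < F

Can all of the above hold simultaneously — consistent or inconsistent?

Every relation is compatible with D < G < L < E < S < C < J < W < P < F; the set is consistent.

consistent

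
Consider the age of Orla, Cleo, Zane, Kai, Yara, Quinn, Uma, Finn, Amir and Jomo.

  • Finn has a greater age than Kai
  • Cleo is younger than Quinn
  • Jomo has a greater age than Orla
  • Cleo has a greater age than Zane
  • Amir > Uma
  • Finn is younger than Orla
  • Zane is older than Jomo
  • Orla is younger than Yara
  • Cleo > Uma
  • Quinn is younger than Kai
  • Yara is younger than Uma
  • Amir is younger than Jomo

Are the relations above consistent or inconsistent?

We have Kai < Finn stated directly, yet also Finn < Orla < Yara < Uma < Amir < Jomo < Zane < Cleo < Quinn < Kai by chaining the others — so Finn < Kai. Contradiction.

inconsistent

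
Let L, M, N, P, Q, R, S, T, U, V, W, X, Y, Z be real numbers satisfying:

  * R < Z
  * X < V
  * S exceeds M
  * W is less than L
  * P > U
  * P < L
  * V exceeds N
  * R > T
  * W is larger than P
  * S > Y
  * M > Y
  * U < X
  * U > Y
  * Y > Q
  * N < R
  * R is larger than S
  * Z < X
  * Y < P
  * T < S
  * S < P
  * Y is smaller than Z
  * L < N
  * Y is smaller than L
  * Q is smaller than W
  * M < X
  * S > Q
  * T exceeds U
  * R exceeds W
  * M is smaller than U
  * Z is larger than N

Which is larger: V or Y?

Y < M < U < T < S < P < W < L < N < R < Z < X < V, by transitivity through M, U, T, S, P, W, L, N, R, Z, X.
So Y < V; V is the larger of the two.

V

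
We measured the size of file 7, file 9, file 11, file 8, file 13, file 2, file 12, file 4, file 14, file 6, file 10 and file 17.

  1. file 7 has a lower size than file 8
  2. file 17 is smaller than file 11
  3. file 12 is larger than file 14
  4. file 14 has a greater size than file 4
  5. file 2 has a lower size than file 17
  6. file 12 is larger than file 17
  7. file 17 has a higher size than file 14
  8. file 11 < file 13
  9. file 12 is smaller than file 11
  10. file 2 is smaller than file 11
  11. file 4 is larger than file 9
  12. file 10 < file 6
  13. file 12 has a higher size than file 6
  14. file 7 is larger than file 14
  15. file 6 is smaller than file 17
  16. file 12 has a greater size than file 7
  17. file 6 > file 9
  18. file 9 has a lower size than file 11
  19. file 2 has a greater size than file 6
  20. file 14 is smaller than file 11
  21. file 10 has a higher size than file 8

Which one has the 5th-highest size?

The consecutive relations fix a unique order: file 9 < file 4 < file 14 < file 7 < file 8 < file 10 < file 6 < file 2 < file 17 < file 12 < file 11 < file 13.
The 5th largest is file 2.

file 2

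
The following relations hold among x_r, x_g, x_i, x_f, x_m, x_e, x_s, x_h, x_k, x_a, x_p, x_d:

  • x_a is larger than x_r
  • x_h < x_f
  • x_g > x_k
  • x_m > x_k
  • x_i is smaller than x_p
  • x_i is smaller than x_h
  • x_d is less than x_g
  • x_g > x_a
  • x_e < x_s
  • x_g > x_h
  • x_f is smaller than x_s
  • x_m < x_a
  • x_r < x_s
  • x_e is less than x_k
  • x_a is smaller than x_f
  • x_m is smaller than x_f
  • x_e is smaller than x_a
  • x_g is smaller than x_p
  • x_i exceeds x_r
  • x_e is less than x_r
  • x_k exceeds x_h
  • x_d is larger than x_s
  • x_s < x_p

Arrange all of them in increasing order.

x_e < x_r < x_i < x_h < x_k < x_m < x_a < x_f < x_s < x_d < x_g < x_p

Each adjacent pair is fixed by a given relation: x_e < x_r; x_r < x_i; x_i < x_h; x_h < x_k; x_k < x_m; x_m < x_a; x_a < x_f; x_f < x_s; x_s < x_d; x_d < x_g; x_g < x_p. Chaining them end to end gives the full order.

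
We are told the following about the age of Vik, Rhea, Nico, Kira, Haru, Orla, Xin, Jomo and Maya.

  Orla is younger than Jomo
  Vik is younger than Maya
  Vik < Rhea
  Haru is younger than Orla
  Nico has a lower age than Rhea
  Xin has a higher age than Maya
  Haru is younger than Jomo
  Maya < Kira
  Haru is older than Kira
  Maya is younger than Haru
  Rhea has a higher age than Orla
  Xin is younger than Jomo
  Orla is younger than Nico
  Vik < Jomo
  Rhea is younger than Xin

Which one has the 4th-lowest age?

Haru

Piecing the relations together gives one ordering: Vik < Maya < Kira < Haru < Orla < Nico < Rhea < Xin < Jomo.
The 4th smallest is Haru.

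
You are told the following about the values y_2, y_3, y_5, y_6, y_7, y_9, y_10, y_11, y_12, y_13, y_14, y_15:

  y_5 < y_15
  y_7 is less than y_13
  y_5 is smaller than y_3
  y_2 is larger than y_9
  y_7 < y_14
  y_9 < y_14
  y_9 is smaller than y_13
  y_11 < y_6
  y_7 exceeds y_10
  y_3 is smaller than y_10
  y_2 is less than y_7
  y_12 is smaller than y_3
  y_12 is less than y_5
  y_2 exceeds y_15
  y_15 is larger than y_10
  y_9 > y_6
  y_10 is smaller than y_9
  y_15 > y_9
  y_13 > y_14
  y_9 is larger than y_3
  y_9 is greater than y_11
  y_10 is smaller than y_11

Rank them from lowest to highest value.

The consecutive links are each given: y_12 < y_5; y_5 < y_3; y_3 < y_10; y_10 < y_11; y_11 < y_6; y_6 < y_9; y_9 < y_15; y_15 < y_2; y_2 < y_7; y_7 < y_14; y_14 < y_13.

y_12 < y_5 < y_3 < y_10 < y_11 < y_6 < y_9 < y_15 < y_2 < y_7 < y_14 < y_13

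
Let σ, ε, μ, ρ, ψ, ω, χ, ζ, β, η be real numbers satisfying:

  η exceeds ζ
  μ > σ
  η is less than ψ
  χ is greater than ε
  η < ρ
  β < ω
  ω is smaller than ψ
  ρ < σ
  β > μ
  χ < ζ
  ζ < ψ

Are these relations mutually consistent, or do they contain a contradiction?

consistent

Every relation is compatible with ε < χ < ζ < η < ρ < σ < μ < β < ω < ψ; the set is consistent.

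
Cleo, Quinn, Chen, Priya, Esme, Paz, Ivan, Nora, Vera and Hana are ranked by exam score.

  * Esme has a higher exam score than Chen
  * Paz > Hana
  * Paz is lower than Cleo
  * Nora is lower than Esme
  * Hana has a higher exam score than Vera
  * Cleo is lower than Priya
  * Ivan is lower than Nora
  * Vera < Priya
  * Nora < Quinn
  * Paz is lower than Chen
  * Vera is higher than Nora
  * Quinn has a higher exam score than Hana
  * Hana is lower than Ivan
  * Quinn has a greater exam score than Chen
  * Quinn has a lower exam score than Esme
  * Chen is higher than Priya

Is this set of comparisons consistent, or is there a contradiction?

inconsistent

We have Hana < Ivan stated directly, yet also Ivan < Nora < Vera < Hana by chaining the others — so Ivan < Hana. Contradiction.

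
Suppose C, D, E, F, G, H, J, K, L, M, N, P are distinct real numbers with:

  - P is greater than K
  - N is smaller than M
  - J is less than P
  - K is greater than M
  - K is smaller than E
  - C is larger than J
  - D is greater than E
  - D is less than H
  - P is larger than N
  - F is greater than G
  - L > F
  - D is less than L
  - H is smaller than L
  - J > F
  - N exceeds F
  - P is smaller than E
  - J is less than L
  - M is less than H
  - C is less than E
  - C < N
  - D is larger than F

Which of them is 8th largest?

Piecing the relations together gives one ordering: G < F < J < C < N < M < K < P < E < D < H < L.
Counting 8 from the largest end gives N.

N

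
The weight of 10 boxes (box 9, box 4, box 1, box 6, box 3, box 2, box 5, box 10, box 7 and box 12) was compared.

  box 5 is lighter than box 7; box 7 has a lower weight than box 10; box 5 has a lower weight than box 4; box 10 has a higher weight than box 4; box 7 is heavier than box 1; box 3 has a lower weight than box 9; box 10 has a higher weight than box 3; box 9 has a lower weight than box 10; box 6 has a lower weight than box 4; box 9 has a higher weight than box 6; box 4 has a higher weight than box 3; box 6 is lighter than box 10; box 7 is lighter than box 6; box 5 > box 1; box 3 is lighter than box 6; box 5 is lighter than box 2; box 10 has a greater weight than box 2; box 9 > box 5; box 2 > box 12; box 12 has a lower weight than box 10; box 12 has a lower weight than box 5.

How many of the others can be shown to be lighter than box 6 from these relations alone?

5

From box 6 the given relations immediately reach box 3, box 7.
From those, box 1, box 5 — 4 in total.
From those, box 12 — 5 in total.
No other element is forced below box 6 by the given relations, so the count is 5.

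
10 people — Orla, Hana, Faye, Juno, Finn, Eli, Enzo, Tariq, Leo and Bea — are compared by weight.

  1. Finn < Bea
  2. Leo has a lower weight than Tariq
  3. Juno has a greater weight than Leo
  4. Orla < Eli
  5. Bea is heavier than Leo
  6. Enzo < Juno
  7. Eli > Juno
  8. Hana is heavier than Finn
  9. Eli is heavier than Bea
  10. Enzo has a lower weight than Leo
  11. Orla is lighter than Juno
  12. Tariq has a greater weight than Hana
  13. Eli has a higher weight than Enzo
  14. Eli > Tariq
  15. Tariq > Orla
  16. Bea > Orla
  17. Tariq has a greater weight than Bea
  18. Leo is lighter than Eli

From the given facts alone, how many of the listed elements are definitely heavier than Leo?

From Leo the given relations immediately reach Juno, Bea, Tariq, Eli.
No other element is forced above Leo by the given relations, so the count is 4.

4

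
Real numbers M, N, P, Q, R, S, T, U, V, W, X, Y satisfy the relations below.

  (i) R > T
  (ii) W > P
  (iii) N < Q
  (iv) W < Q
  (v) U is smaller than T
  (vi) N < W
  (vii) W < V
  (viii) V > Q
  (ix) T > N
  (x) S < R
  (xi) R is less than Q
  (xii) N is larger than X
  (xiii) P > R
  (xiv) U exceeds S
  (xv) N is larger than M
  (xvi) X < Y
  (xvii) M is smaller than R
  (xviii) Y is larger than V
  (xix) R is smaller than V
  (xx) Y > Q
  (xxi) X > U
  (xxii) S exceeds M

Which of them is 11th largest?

The consecutive relations fix a unique order: M < S < U < X < N < T < R < P < W < Q < V < Y.
Counting 11 from the largest end gives S.

S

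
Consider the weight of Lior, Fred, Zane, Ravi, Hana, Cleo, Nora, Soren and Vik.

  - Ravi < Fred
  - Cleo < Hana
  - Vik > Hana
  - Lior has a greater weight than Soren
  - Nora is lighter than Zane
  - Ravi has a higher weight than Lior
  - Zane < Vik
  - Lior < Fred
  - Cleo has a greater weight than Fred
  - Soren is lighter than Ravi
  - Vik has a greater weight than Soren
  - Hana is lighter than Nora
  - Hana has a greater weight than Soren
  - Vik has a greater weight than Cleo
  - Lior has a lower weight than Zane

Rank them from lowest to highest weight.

Nothing is placed below Soren, so it is least; from there Soren < Lior; Lior < Ravi; Ravi < Fred; Fred < Cleo; Cleo < Hana; Hana < Nora; Nora < Zane; Zane < Vik, each given directly.

Soren < Lior < Ravi < Fred < Cleo < Hana < Nora < Zane < Vik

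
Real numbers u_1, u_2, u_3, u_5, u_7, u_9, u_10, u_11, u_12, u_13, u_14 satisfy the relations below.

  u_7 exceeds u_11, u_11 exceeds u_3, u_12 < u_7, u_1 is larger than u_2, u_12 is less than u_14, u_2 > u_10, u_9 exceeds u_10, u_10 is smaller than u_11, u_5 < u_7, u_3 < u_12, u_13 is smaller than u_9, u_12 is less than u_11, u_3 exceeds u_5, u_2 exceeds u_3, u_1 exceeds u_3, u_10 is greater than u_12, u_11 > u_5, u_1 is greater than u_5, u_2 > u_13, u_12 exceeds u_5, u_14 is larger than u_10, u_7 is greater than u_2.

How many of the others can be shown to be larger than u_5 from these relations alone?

9

Directly above u_5: u_3, u_12, u_11, u_7, u_1.
One step further: u_10, u_2, u_14 (8 so far).
One step further: u_9 (9 so far).
Nothing else is reachable above u_5; 9 in all.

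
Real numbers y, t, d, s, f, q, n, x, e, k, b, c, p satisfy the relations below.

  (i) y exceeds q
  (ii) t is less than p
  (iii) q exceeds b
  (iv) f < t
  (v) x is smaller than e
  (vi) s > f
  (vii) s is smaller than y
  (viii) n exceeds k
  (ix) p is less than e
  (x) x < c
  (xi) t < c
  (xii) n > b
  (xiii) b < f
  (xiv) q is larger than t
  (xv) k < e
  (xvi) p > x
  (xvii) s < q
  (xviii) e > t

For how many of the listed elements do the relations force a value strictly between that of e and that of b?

3

The relations place b below e. An element lies strictly between them when it is forced above b and also forced below e.
Above b: {f, t, n, p, s, c, q, y}. Below e: {f, t, k, x, p}.
Intersection: {f, t, p} — 3.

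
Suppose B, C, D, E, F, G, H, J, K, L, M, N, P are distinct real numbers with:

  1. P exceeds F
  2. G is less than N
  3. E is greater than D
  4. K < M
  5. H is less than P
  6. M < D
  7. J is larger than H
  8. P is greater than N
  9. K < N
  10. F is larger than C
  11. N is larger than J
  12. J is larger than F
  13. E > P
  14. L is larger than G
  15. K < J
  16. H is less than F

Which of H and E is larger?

Following the relations from H: H < F < J < N < P < E.
So H < E; E is the larger of the two.

E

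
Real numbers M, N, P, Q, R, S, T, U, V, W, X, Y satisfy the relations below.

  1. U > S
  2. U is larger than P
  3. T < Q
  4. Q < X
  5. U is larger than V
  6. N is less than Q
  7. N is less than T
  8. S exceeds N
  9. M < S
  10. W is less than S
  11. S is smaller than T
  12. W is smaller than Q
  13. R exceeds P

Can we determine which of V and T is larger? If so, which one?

Following every chain through T: above T we get Q, X; below T we get N, W, M, S.
V is not reached, and no chain runs the other way from V to T.
So the given relations leave the order of T and V undetermined.

undetermined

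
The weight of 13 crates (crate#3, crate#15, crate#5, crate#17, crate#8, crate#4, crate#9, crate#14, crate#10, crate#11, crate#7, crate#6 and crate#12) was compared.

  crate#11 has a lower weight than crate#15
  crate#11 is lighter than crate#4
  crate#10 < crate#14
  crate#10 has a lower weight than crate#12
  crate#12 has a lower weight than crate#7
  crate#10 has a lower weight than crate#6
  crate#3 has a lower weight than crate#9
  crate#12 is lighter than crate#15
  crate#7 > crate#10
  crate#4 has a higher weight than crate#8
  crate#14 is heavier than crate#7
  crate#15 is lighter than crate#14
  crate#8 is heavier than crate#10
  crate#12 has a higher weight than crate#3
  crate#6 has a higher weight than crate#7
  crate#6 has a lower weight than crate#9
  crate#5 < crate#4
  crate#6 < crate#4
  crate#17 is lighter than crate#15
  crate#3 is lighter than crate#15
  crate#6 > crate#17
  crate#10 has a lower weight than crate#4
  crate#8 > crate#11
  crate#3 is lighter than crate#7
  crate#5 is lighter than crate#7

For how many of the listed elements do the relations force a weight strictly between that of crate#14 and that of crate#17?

Chaining upward from crate#17 reaches: crate#6, crate#9, crate#15, crate#4.
Chaining downward from crate#14 reaches: crate#3, crate#10, crate#12, crate#11, crate#5, crate#7, crate#15.
Strictly between crate#17 and crate#14 are those in both lists: crate#15 — 1 element.

1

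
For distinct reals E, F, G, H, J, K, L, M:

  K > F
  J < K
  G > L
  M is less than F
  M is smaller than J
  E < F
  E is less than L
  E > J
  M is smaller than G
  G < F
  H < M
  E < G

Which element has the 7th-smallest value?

The consecutive relations fix a unique order: H < M < J < E < L < G < F < K.
The 7th smallest is F.

F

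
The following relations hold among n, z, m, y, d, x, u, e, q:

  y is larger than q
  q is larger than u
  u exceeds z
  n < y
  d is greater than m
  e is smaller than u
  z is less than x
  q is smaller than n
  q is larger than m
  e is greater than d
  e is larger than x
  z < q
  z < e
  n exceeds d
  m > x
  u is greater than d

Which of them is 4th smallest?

The consecutive relations fix a unique order: z < x < m < d < e < u < q < n < y.
Counting 4 from the smallest end gives d.

d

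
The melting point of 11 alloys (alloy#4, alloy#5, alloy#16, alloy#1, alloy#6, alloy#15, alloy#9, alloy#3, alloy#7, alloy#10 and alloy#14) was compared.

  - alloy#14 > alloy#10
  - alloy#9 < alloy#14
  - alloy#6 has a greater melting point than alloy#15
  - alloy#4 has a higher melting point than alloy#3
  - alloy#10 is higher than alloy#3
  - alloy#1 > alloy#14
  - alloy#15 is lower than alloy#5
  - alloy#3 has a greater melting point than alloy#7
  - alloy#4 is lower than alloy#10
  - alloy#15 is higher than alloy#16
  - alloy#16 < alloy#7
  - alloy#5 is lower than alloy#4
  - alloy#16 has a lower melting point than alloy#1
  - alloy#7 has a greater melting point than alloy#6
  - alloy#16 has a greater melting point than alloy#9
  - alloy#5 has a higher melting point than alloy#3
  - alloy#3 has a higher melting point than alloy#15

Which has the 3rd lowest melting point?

Chaining the given pairs: alloy#9 < alloy#16 < alloy#15 < alloy#6 < alloy#7 < alloy#3 < alloy#5 < alloy#4 < alloy#10 < alloy#14 < alloy#1.
Counting 3 from the smallest end gives alloy#15.

alloy#15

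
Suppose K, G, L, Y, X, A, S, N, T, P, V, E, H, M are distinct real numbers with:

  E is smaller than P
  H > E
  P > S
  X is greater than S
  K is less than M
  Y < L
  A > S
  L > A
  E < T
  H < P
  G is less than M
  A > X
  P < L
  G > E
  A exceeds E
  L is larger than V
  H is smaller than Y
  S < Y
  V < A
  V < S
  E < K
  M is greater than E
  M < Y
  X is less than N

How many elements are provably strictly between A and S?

1

The relations place S below A. An element lies strictly between them when it is forced above S and also forced below A.
Above S: {P, X, Y, N, L}. Below A: {E, V, X}.
Intersection: {X} — 1.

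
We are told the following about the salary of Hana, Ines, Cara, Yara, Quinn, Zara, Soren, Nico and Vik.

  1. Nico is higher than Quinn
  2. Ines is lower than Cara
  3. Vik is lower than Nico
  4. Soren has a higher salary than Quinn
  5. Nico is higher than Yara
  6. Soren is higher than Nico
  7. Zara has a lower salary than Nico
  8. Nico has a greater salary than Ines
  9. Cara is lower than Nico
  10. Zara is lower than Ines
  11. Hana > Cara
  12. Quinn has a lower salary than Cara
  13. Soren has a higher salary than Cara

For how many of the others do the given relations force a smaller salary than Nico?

From Nico the given relations immediately reach Quinn, Zara, Ines, Vik, Yara, Cara.
No other element is forced below Nico by the given relations, so the count is 6.

6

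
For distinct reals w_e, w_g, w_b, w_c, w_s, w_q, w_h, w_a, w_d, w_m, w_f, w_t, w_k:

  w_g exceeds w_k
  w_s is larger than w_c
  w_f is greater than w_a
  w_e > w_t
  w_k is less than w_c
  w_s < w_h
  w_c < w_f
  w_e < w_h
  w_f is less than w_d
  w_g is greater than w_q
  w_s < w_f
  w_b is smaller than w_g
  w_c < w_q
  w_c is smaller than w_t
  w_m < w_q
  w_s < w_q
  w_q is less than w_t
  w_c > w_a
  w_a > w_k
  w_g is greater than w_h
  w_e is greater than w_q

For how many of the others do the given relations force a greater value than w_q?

The elements the relations force above w_q are w_t, w_e, w_h, w_g — no chain reaches any other.
That is 4.

4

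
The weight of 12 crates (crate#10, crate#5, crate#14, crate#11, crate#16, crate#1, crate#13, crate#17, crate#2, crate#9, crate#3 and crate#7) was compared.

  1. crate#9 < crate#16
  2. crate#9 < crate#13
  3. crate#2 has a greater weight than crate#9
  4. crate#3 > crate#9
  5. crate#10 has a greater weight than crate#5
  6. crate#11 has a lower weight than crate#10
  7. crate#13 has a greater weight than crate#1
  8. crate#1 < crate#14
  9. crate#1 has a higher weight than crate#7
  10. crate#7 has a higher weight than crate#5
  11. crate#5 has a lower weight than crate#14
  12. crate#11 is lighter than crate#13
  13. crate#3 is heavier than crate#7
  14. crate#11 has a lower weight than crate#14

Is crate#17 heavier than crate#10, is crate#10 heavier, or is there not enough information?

Following every chain through crate#17: nothing is chained to crate#17.
crate#10 is not reached, and no chain runs the other way from crate#10 to crate#17.
So the given relations leave the order of crate#17 and crate#10 undetermined.

undetermined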